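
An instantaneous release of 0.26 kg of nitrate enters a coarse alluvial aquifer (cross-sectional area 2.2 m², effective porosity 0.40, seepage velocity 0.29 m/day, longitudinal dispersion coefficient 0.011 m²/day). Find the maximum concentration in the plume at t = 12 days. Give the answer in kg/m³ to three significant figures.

The peak of an instantaneous 1D plume sits at x = vt; there the Gaussian factor is 1 and C_max = M/(n_e·A·√(4πDt)), where n_e·A is the pore area the mass is dissolved in.
√(4πDt) = √(4π × 0.011 × 12) = 1.288 m, so C_max = 0.26/(0.40 × 2.2 × 1.288) = 0.229 kg/m³.

0.229 kg/m³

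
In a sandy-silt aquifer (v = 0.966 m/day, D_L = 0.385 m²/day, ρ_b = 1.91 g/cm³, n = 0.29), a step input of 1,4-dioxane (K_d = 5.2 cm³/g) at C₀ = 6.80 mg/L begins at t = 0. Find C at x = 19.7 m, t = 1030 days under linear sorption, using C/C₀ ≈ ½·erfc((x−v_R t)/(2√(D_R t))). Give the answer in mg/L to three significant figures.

Retardation factor R = 1 + ρ_b·K_d/n = 1 + 1.91 × 5.2/0.29 = 35.25.
Sorption retards both mechanisms: v_R = v/R = 0.02740 m/day, D_R = D/R = 0.01092 m²/day.
v_R·t = 0.02740 × 1030 = 28.222 m; 2√(D_R t) = 6.707 m; argument = (19.7 − 28.222)/6.707 = -1.271.
C = C₀ × ½·erfc(-1.271) = 6.80 × 0.9639 = 6.55 mg/L.

6.55 mg/L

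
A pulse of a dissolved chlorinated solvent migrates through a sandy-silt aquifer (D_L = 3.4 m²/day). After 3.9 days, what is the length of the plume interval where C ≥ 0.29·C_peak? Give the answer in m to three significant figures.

16.2 m

The plume is Gaussian with σ = √(2Dt) = √(2 × 3.4 × 3.9) = 5.150 m.
C/C_peak = exp(−Δx²/(2σ²)) = 0.29 ⇒ Δx = σ·√(−2 ln 0.29) = 5.150 × 1.573 = 8.101 m.
Width = 2Δx = 16.2 m.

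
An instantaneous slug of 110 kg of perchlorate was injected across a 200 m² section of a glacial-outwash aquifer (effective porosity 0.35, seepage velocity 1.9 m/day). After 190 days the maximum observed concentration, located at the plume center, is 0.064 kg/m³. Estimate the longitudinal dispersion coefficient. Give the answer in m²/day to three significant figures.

0.253 m²/day

At the plume center C_max = M/(n_e·A·√(4πDt)), so D = M²/(4πt·(n_e·A·C_max)²).
n_e·A·C_max = 0.35 × 200 × 0.064 = 4.480 kg/m.
D = 110²/(4π × 190 × 4.480²) = 0.253 m²/day.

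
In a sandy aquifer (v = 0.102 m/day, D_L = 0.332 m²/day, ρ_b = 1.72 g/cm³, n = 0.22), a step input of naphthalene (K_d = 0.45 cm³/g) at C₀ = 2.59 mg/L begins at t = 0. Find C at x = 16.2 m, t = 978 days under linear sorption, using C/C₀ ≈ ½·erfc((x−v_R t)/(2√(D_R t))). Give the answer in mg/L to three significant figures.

Retardation factor R = 1 + ρ_b·K_d/n = 1 + 1.72 × 0.45/0.22 = 4.518.
Sorption retards both mechanisms: v_R = v/R = 0.02258 m/day, D_R = D/R = 0.07348 m²/day.
v_R·t = 0.02258 × 978 = 22.08324 m; 2√(D_R t) = 16.95 m; argument = (16.2 − 22.08324)/16.95 = -0.3471.
C = C₀ × ½·erfc(-0.3471) = 2.59 × 0.6882 = 1.78 mg/L.

1.78 mg/L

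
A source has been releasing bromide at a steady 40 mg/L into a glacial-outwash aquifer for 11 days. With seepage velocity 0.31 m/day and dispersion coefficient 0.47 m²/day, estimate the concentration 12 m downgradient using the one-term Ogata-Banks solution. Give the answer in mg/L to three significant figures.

0.151 mg/L

For a continuous step input, C/C₀ ≈ ½·erfc((x−vt)/(2√(Dt))).
vt = 0.31 × 11 = 3.41 m and 2√(Dt) = 2√(0.47 × 11) = 4.548 m.
Argument (x−vt)/(2√(Dt)) = (12 − 3.41)/4.548 = 1.889; ½·erfc(1.889) = 0.003776.
C = 40 × 0.003776 = 0.151 mg/L.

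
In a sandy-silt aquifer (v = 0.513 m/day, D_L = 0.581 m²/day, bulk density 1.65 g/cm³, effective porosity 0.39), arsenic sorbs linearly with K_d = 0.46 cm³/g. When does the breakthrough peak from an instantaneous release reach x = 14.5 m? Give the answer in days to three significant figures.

Retardation factor R = 1 + ρ_b·K_d/n = 1 + 1.65 × 0.46/0.39 = 2.946.
Sorption retards both mechanisms: v_R = v/R = 0.1741 m/day, D_R = D/R = 0.1972 m²/day.
Peak time from v_R²t² + 2D_R t − x² = 0: t = (√(D_R² + v_R²x²) − D_R)/v_R².
√(D_R² + v_R²x²) = √(0.1972² + 0.1741² × 14.5²) = 2.532; v_R² = 0.03031.
t = (2.532 − 0.1972)/0.03031 = 77.0 days.

77.0 days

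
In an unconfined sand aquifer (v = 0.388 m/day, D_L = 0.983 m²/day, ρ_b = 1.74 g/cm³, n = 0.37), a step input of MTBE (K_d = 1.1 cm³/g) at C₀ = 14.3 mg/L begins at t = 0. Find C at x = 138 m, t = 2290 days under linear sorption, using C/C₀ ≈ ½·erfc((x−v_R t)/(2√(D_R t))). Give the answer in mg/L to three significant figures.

Retardation factor R = 1 + ρ_b·K_d/n = 1 + 1.74 × 1.1/0.37 = 6.173.
Sorption retards both mechanisms: v_R = v/R = 0.06285 m/day, D_R = D/R = 0.1592 m²/day.
v_R·t = 0.06285 × 2290 = 143.9265 m; 2√(D_R t) = 38.19 m; argument = (138 − 143.9265)/38.19 = -0.1552.
C = C₀ × ½·erfc(-0.1552) = 14.3 × 0.5869 = 8.39 mg/L.

8.39 mg/L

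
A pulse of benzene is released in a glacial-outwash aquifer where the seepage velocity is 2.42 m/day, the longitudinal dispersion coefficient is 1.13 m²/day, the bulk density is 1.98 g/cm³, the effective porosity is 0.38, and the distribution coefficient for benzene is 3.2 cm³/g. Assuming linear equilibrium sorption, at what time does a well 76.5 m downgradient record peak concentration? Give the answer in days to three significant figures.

Retardation factor R = 1 + ρ_b·K_d/n = 1 + 1.98 × 3.2/0.38 = 17.67.
Sorption retards both mechanisms: v_R = v/R = 0.1370 m/day, D_R = D/R = 0.06395 m²/day.
Peak time from v_R²t² + 2D_R t − x² = 0: t = (√(D_R² + v_R²x²) − D_R)/v_R².
√(D_R² + v_R²x²) = √(0.06395² + 0.1370² × 76.5²) = 10.48; v_R² = 0.01877.
t = (10.48 − 0.06395)/0.01877 = 555 days.

555 days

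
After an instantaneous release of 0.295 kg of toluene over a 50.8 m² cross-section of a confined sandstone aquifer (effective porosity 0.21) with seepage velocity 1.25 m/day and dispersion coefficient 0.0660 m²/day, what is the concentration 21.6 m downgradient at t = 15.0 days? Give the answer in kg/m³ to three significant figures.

0.00101 kg/m³

For an instantaneous plane source, C(x,t) = M/(n_e·A·√(4πDt)) · exp(−(x−vt)²/(4Dt)), with n_e·A the pore (flow) area.
Plume center vt = 1.25 × 15.0 = 18.75 m, so the well at 21.6 m is 2.85 m downgradient of the peak.
√(4πDt) = 3.527 m, giving peak height M/(n_e·A·√(4πDt)) = 0.295/(0.21 × 50.8 × 3.527) = 0.007840 kg/m³.
(x−vt)²/(4Dt) = (2.85)²/(4 × 0.0660 × 15.0) = 2.051; exp(−2.051) = 0.1286.
C = 0.007840 × 0.1286 = 0.00101 kg/m³.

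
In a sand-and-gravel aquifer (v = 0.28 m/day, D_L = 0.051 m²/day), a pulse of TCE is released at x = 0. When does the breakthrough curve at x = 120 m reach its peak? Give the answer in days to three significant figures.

For the 1D instantaneous-source solution, setting ∂C/∂t = 0 at fixed x gives v²t² + 2Dt − x² = 0, so t = (√(D² + v²x²) − D)/v².
√(D² + v²x²) = √(0.051² + 0.28² × 120²) = 33.60; v² = 0.0784.
t = (33.60 − 0.051)/0.0784 = 428 days (vs. the pure-advection estimate x/v = 429 d).

428 days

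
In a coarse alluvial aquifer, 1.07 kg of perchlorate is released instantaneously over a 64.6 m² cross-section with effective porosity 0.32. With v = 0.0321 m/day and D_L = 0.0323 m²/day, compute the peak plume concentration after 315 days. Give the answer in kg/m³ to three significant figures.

The peak of an instantaneous 1D plume sits at x = vt; there the Gaussian factor is 1 and C_max = M/(n_e·A·√(4πDt)), where n_e·A is the pore area the mass is dissolved in.
√(4πDt) = √(4π × 0.0323 × 315) = 11.31 m, so C_max = 1.07/(0.32 × 64.6 × 11.31) = 0.00458 kg/m³.

0.00458 kg/m³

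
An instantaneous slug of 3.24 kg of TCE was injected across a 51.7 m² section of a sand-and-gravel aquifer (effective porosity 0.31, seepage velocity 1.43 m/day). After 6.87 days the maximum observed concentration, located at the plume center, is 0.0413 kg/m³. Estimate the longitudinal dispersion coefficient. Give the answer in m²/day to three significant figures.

0.278 m²/day

At the plume center C_max = M/(n_e·A·√(4πDt)), so D = M²/(4πt·(n_e·A·C_max)²).
n_e·A·C_max = 0.31 × 51.7 × 0.0413 = 0.6619 kg/m.
D = 3.24²/(4π × 6.87 × 0.6619²) = 0.278 m²/day.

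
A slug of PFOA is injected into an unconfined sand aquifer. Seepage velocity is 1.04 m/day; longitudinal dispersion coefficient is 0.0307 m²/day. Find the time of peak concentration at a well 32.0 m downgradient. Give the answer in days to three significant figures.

30.7 days

For the 1D instantaneous-source solution, setting ∂C/∂t = 0 at fixed x gives v²t² + 2Dt − x² = 0, so t = (√(D² + v²x²) − D)/v².
√(D² + v²x²) = √(0.0307² + 1.04² × 32.0²) = 33.28; v² = 1.0816.
t = (33.28 − 0.0307)/1.0816 = 30.7 days (vs. the pure-advection estimate x/v = 30.8 d).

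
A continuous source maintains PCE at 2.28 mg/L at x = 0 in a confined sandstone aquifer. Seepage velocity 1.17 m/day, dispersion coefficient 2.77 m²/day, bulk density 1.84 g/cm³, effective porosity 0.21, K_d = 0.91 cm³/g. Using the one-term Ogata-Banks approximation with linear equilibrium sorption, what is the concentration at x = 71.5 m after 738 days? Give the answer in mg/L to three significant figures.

2.00 mg/L

Retardation factor R = 1 + ρ_b·K_d/n = 1 + 1.84 × 0.91/0.21 = 8.973.
Sorption retards both mechanisms: v_R = v/R = 0.1304 m/day, D_R = D/R = 0.3087 m²/day.
v_R·t = 0.1304 × 738 = 96.2352 m; 2√(D_R t) = 30.19 m; argument = (71.5 − 96.2352)/30.19 = -0.8193.
C = C₀ × ½·erfc(-0.8193) = 2.28 × 0.8767 = 2.00 mg/L.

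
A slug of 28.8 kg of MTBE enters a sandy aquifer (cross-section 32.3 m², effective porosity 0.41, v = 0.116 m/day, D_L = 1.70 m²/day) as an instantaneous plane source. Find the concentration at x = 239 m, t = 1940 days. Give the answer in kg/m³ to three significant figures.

0.0105 kg/m³

For an instantaneous plane source, C(x,t) = M/(n_e·A·√(4πDt)) · exp(−(x−vt)²/(4Dt)), with n_e·A the pore (flow) area.
Plume center vt = 0.116 × 1940 = 225.04 m, so the well at 239 m is 13.96 m downgradient of the peak.
√(4πDt) = 203.6 m, giving peak height M/(n_e·A·√(4πDt)) = 28.8/(0.41 × 32.3 × 203.6) = 0.01068 kg/m³.
(x−vt)²/(4Dt) = (13.96)²/(4 × 1.70 × 1940) = 0.01477; exp(−0.01477) = 0.9853.
C = 0.01068 × 0.9853 = 0.0105 kg/m³.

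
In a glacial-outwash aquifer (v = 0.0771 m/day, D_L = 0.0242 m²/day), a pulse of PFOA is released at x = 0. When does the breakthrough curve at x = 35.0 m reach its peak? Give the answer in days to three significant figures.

450 days

For the 1D instantaneous-source solution, setting ∂C/∂t = 0 at fixed x gives v²t² + 2Dt − x² = 0, so t = (√(D² + v²x²) − D)/v².
√(D² + v²x²) = √(0.0242² + 0.0771² × 35.0²) = 2.699; v² = 0.00594441.
t = (2.699 − 0.0242)/0.00594441 = 450 days (vs. the pure-advection estimate x/v = 454 d).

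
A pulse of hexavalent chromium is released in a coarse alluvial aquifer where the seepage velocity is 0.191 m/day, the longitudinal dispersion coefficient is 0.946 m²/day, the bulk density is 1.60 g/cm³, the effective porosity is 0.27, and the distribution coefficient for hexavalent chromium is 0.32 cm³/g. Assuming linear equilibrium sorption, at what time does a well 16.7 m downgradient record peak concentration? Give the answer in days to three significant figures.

Retardation factor R = 1 + ρ_b·K_d/n = 1 + 1.60 × 0.32/0.27 = 2.896.
Sorption retards both mechanisms: v_R = v/R = 0.06595 m/day, D_R = D/R = 0.3267 m²/day.
Peak time from v_R²t² + 2D_R t − x² = 0: t = (√(D_R² + v_R²x²) − D_R)/v_R².
√(D_R² + v_R²x²) = √(0.3267² + 0.06595² × 16.7²) = 1.149; v_R² = 0.004349.
t = (1.149 − 0.3267)/0.004349 = 189 days.

189 days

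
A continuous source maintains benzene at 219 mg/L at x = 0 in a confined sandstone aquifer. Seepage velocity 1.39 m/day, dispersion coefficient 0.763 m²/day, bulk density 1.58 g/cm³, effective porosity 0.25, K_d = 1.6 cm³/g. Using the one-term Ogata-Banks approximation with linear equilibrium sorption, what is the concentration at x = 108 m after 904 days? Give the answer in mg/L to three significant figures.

148 mg/L

Retardation factor R = 1 + ρ_b·K_d/n = 1 + 1.58 × 1.6/0.25 = 11.11.
Sorption retards both mechanisms: v_R = v/R = 0.1251 m/day, D_R = D/R = 0.06868 m²/day.
v_R·t = 0.1251 × 904 = 113.0904 m; 2√(D_R t) = 15.76 m; argument = (108 − 113.0904)/15.76 = -0.3230.
C = C₀ × ½·erfc(-0.3230) = 219 × 0.6761 = 148 mg/L.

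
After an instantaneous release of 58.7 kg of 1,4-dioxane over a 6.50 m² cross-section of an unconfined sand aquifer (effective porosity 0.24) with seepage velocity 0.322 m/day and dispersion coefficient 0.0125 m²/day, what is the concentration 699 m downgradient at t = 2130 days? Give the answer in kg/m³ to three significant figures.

0.407 kg/m³

For an instantaneous plane source, C(x,t) = M/(n_e·A·√(4πDt)) · exp(−(x−vt)²/(4Dt)), with n_e·A the pore (flow) area.
Plume center vt = 0.322 × 2130 = 685.86 m, so the well at 699 m is 13.14 m downgradient of the peak.
√(4πDt) = 18.29 m, giving peak height M/(n_e·A·√(4πDt)) = 58.7/(0.24 × 6.50 × 18.29) = 2.057 kg/m³.
(x−vt)²/(4Dt) = (13.14)²/(4 × 0.0125 × 2130) = 1.621; exp(−1.621) = 0.1977.
C = 2.057 × 0.1977 = 0.407 kg/m³.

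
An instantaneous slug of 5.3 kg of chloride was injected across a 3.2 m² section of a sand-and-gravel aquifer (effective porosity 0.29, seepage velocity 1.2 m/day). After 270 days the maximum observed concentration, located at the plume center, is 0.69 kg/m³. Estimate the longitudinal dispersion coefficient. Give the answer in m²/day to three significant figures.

0.0202 m²/day

At the plume center C_max = M/(n_e·A·√(4πDt)), so D = M²/(4πt·(n_e·A·C_max)²).
n_e·A·C_max = 0.29 × 3.2 × 0.69 = 0.6403 kg/m.
D = 5.3²/(4π × 270 × 0.6403²) = 0.0202 m²/day.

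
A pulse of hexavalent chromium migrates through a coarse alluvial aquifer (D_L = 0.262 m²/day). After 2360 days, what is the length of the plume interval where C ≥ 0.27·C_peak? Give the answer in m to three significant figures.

114 m

The plume is Gaussian with σ = √(2Dt) = √(2 × 0.262 × 2360) = 35.17 m.
C/C_peak = exp(−Δx²/(2σ²)) = 0.27 ⇒ Δx = σ·√(−2 ln 0.27) = 35.17 × 1.618 = 56.91 m.
Width = 2Δx = 114 m.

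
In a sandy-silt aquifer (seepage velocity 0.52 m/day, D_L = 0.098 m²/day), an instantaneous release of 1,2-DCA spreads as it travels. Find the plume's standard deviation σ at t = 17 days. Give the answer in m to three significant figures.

1.83 m

Dispersive spreading gives a Gaussian with σ² = 2Dt; advection only shifts the center.
σ = √(2 × 0.098 × 17) = 1.83 m.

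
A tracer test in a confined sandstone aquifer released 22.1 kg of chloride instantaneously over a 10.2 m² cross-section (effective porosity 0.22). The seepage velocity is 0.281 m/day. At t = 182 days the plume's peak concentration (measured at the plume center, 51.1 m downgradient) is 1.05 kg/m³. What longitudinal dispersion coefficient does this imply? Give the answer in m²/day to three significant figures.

0.0385 m²/day

At the plume center C_max = M/(n_e·A·√(4πDt)), so D = M²/(4πt·(n_e·A·C_max)²).
n_e·A·C_max = 0.22 × 10.2 × 1.05 = 2.356 kg/m.
D = 22.1²/(4π × 182 × 2.356²) = 0.0385 m²/day.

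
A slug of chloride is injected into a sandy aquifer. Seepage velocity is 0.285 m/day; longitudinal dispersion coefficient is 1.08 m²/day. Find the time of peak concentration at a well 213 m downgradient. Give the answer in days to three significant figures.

For the 1D instantaneous-source solution, setting ∂C/∂t = 0 at fixed x gives v²t² + 2Dt − x² = 0, so t = (√(D² + v²x²) − D)/v².
√(D² + v²x²) = √(1.08² + 0.285² × 213²) = 60.71; v² = 0.081225.
t = (60.71 − 1.08)/0.081225 = 734 days (vs. the pure-advection estimate x/v = 747 d).

734 days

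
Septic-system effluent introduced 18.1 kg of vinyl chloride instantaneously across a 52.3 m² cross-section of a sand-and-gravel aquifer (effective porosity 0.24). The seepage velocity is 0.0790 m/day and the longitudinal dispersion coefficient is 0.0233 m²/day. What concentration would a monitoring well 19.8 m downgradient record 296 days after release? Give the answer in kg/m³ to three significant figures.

0.0972 kg/m³

For an instantaneous plane source, C(x,t) = M/(n_e·A·√(4πDt)) · exp(−(x−vt)²/(4Dt)), with n_e·A the pore (flow) area.
Plume center vt = 0.0790 × 296 = 23.384 m, so the well at 19.8 m is 3.584 m upgradient of the peak.
√(4πDt) = 9.310 m, giving peak height M/(n_e·A·√(4πDt)) = 18.1/(0.24 × 52.3 × 9.310) = 0.1549 kg/m³.
(x−vt)²/(4Dt) = (-3.584)²/(4 × 0.0233 × 296) = 0.4656; exp(−0.4656) = 0.6278.
C = 0.1549 × 0.6278 = 0.0972 kg/m³.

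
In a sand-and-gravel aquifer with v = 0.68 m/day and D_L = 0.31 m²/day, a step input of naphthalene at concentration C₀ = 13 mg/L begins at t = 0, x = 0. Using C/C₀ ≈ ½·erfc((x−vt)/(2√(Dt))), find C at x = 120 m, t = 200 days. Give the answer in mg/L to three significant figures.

12.0 mg/L

For a continuous step input, C/C₀ ≈ ½·erfc((x−vt)/(2√(Dt))).
vt = 0.68 × 200 = 136 m and 2√(Dt) = 2√(0.31 × 200) = 15.75 m.
Argument (x−vt)/(2√(Dt)) = (120 − 136)/15.75 = -1.016; ½·erfc(-1.016) = 0.9246.
C = 13 × 0.9246 = 12.0 mg/L.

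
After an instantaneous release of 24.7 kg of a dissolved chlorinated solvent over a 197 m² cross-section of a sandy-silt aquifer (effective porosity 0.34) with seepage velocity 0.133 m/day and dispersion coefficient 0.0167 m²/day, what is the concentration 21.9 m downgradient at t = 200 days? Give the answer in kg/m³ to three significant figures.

0.0109 kg/m³

For an instantaneous plane source, C(x,t) = M/(n_e·A·√(4πDt)) · exp(−(x−vt)²/(4Dt)), with n_e·A the pore (flow) area.
Plume center vt = 0.133 × 200 = 26.6 m, so the well at 21.9 m is 4.7 m upgradient of the peak.
√(4πDt) = 6.479 m, giving peak height M/(n_e·A·√(4πDt)) = 24.7/(0.34 × 197 × 6.479) = 0.05692 kg/m³.
(x−vt)²/(4Dt) = (-4.7)²/(4 × 0.0167 × 200) = 1.653; exp(−1.653) = 0.1915.
C = 0.05692 × 0.1915 = 0.0109 kg/m³.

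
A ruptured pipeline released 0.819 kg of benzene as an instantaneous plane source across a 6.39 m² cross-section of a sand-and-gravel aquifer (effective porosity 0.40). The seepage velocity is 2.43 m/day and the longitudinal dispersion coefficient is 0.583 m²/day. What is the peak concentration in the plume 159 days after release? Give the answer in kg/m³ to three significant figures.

The peak of an instantaneous 1D plume sits at x = vt; there the Gaussian factor is 1 and C_max = M/(n_e·A·√(4πDt)), where n_e·A is the pore area the mass is dissolved in.
√(4πDt) = √(4π × 0.583 × 159) = 34.13 m, so C_max = 0.819/(0.40 × 6.39 × 34.13) = 0.00939 kg/m³.

0.00939 kg/m³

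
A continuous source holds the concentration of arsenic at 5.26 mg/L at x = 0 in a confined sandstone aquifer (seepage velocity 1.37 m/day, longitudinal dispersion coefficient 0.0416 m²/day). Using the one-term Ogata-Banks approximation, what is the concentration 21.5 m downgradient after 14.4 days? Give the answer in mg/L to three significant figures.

For a continuous step input, C/C₀ ≈ ½·erfc((x−vt)/(2√(Dt))).
vt = 1.37 × 14.4 = 19.728 m and 2√(Dt) = 2√(0.0416 × 14.4) = 1.548 m.
Argument (x−vt)/(2√(Dt)) = (21.5 − 19.728)/1.548 = 1.145; ½·erfc(1.145) = 0.05269.
C = 5.26 × 0.05269 = 0.277 mg/L.

0.277 mg/L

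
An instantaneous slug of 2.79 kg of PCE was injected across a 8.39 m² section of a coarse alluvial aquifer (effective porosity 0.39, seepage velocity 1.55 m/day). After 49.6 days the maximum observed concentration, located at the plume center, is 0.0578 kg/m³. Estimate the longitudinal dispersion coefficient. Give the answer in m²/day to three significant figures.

0.349 m²/day

At the plume center C_max = M/(n_e·A·√(4πDt)), so D = M²/(4πt·(n_e·A·C_max)²).
n_e·A·C_max = 0.39 × 8.39 × 0.0578 = 0.1891 kg/m.
D = 2.79²/(4π × 49.6 × 0.1891²) = 0.349 m²/day.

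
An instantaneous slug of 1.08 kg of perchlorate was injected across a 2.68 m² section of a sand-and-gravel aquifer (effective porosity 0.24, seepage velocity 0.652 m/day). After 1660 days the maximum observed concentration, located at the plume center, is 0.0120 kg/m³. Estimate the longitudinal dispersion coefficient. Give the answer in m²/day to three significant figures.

0.939 m²/day

At the plume center C_max = M/(n_e·A·√(4πDt)), so D = M²/(4πt·(n_e·A·C_max)²).
n_e·A·C_max = 0.24 × 2.68 × 0.0120 = 0.007718 kg/m.
D = 1.08²/(4π × 1660 × 0.007718²) = 0.939 m²/day.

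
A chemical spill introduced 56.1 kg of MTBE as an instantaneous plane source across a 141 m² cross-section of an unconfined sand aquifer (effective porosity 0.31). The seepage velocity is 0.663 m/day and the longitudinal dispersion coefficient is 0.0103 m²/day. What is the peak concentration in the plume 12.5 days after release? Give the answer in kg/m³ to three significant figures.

1.01 kg/m³

The peak of an instantaneous 1D plume sits at x = vt; there the Gaussian factor is 1 and C_max = M/(n_e·A·√(4πDt)), where n_e·A is the pore area the mass is dissolved in.
√(4πDt) = √(4π × 0.0103 × 12.5) = 1.272 m, so C_max = 56.1/(0.31 × 141 × 1.272) = 1.01 kg/m³.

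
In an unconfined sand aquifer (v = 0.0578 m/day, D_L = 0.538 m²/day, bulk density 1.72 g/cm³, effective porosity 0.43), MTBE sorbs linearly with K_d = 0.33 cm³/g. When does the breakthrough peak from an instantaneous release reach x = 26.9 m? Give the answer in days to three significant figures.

Retardation factor R = 1 + ρ_b·K_d/n = 1 + 1.72 × 0.33/0.43 = 2.320.
Sorption retards both mechanisms: v_R = v/R = 0.02491 m/day, D_R = D/R = 0.2319 m²/day.
Peak time from v_R²t² + 2D_R t − x² = 0: t = (√(D_R² + v_R²x²) − D_R)/v_R².
√(D_R² + v_R²x²) = √(0.2319² + 0.02491² × 26.9²) = 0.7091; v_R² = 0.0006205.
t = (0.7091 − 0.2319)/0.0006205 = 769 days.

769 days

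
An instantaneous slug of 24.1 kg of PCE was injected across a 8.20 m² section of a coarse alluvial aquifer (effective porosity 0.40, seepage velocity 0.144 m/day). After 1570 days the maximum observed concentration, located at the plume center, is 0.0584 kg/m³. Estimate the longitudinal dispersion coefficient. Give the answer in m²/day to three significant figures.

At the plume center C_max = M/(n_e·A·√(4πDt)), so D = M²/(4πt·(n_e·A·C_max)²).
n_e·A·C_max = 0.40 × 8.20 × 0.0584 = 0.1916 kg/m.
D = 24.1²/(4π × 1570 × 0.1916²) = 0.802 m²/day.

0.802 m²/day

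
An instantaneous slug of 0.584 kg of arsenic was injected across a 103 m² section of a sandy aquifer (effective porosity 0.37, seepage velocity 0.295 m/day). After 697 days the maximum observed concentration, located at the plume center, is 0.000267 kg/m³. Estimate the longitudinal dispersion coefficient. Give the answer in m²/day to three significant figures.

At the plume center C_max = M/(n_e·A·√(4πDt)), so D = M²/(4πt·(n_e·A·C_max)²).
n_e·A·C_max = 0.37 × 103 × 0.000267 = 0.01018 kg/m.
D = 0.584²/(4π × 697 × 0.01018²) = 0.376 m²/day.

0.376 m²/day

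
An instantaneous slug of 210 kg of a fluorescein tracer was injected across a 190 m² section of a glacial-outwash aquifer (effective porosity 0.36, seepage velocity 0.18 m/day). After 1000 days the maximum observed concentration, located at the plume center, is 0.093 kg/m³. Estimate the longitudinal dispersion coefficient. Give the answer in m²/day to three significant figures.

At the plume center C_max = M/(n_e·A·√(4πDt)), so D = M²/(4πt·(n_e·A·C_max)²).
n_e·A·C_max = 0.36 × 190 × 0.093 = 6.361 kg/m.
D = 210²/(4π × 1000 × 6.361²) = 0.0867 m²/day.

0.0867 m²/day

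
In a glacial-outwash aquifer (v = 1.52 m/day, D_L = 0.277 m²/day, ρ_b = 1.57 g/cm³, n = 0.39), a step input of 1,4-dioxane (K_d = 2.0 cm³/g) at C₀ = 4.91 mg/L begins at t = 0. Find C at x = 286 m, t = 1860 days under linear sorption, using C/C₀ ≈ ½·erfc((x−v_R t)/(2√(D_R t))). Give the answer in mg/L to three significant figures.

4.88 mg/L

Retardation factor R = 1 + ρ_b·K_d/n = 1 + 1.57 × 2.0/0.39 = 9.051.
Sorption retards both mechanisms: v_R = v/R = 0.1679 m/day, D_R = D/R = 0.03060 m²/day.
v_R·t = 0.1679 × 1860 = 312.294 m; 2√(D_R t) = 15.09 m; argument = (286 − 312.294)/15.09 = -1.742.
C = C₀ × ½·erfc(-1.742) = 4.91 × 0.9931 = 4.88 mg/L.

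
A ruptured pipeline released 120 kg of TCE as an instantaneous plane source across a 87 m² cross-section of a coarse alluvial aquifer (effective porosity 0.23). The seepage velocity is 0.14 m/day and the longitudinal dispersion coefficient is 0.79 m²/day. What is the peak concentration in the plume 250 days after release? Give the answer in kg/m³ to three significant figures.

The peak of an instantaneous 1D plume sits at x = vt; there the Gaussian factor is 1 and C_max = M/(n_e·A·√(4πDt)), where n_e·A is the pore area the mass is dissolved in.
√(4πDt) = √(4π × 0.79 × 250) = 49.82 m, so C_max = 120/(0.23 × 87 × 49.82) = 0.120 kg/m³.

0.120 kg/m³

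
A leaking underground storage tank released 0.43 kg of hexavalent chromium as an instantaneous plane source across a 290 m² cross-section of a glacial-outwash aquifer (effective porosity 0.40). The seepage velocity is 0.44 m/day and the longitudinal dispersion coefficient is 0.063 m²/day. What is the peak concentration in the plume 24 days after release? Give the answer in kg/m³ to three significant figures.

0.000850 kg/m³

The peak of an instantaneous 1D plume sits at x = vt; there the Gaussian factor is 1 and C_max = M/(n_e·A·√(4πDt)), where n_e·A is the pore area the mass is dissolved in.
√(4πDt) = √(4π × 0.063 × 24) = 4.359 m, so C_max = 0.43/(0.40 × 290 × 4.359) = 0.000850 kg/m³.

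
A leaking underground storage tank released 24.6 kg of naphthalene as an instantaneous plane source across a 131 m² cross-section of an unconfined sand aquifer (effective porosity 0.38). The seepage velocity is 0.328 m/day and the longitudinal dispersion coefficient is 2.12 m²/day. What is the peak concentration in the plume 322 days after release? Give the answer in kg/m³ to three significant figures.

The peak of an instantaneous 1D plume sits at x = vt; there the Gaussian factor is 1 and C_max = M/(n_e·A·√(4πDt)), where n_e·A is the pore area the mass is dissolved in.
√(4πDt) = √(4π × 2.12 × 322) = 92.62 m, so C_max = 24.6/(0.38 × 131 × 92.62) = 0.00534 kg/m³.

0.00534 kg/m³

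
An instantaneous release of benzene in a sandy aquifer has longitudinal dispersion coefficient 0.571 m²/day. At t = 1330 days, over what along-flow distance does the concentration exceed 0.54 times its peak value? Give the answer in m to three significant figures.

86.5 m

The plume is Gaussian with σ = √(2Dt) = √(2 × 0.571 × 1330) = 38.97 m.
C/C_peak = exp(−Δx²/(2σ²)) = 0.54 ⇒ Δx = σ·√(−2 ln 0.54) = 38.97 × 1.110 = 43.26 m.
Width = 2Δx = 86.5 m.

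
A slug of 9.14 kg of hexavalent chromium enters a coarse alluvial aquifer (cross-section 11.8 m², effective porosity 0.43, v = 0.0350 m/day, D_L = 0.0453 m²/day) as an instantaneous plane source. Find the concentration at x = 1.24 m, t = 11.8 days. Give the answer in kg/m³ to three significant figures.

For an instantaneous plane source, C(x,t) = M/(n_e·A·√(4πDt)) · exp(−(x−vt)²/(4Dt)), with n_e·A the pore (flow) area.
Plume center vt = 0.0350 × 11.8 = 0.413 m, so the well at 1.24 m is 0.827 m downgradient of the peak.
√(4πDt) = 2.592 m, giving peak height M/(n_e·A·√(4πDt)) = 9.14/(0.43 × 11.8 × 2.592) = 0.6950 kg/m³.
(x−vt)²/(4Dt) = (0.827)²/(4 × 0.0453 × 11.8) = 0.3199; exp(−0.3199) = 0.7262.
C = 0.6950 × 0.7262 = 0.505 kg/m³.

0.505 kg/m³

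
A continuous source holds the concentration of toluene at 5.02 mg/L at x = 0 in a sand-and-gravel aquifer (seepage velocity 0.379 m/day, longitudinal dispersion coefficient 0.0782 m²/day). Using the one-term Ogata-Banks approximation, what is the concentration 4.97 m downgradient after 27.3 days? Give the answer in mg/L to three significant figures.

For a continuous step input, C/C₀ ≈ ½·erfc((x−vt)/(2√(Dt))).
vt = 0.379 × 27.3 = 10.3467 m and 2√(Dt) = 2√(0.0782 × 27.3) = 2.922 m.
Argument (x−vt)/(2√(Dt)) = (4.97 − 10.3467)/2.922 = -1.840; ½·erfc(-1.840) = 0.9954.
C = 5.02 × 0.9954 = 5.00 mg/L.

5.00 mg/L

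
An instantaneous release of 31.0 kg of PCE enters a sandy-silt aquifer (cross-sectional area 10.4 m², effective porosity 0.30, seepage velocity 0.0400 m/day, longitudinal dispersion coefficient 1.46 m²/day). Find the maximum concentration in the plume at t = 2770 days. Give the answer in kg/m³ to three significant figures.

The peak of an instantaneous 1D plume sits at x = vt; there the Gaussian factor is 1 and C_max = M/(n_e·A·√(4πDt)), where n_e·A is the pore area the mass is dissolved in.
√(4πDt) = √(4π × 1.46 × 2770) = 225.4 m, so C_max = 31.0/(0.30 × 10.4 × 225.4) = 0.0441 kg/m³.

0.0441 kg/m³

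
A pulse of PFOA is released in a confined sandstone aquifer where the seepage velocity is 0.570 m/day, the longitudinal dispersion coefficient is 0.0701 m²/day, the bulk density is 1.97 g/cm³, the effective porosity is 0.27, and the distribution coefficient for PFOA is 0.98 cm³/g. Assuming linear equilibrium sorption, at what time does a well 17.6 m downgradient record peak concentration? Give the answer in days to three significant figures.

250 days

Retardation factor R = 1 + ρ_b·K_d/n = 1 + 1.97 × 0.98/0.27 = 8.150.
Sorption retards both mechanisms: v_R = v/R = 0.06994 m/day, D_R = D/R = 0.008601 m²/day.
Peak time from v_R²t² + 2D_R t − x² = 0: t = (√(D_R² + v_R²x²) − D_R)/v_R².
√(D_R² + v_R²x²) = √(0.008601² + 0.06994² × 17.6²) = 1.231; v_R² = 0.004892.
t = (1.231 − 0.008601)/0.004892 = 250 days.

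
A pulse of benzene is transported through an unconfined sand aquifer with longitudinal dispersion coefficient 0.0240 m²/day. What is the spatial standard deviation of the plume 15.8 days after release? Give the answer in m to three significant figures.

Dispersive spreading gives a Gaussian with σ² = 2Dt; advection only shifts the center.
σ = √(2 × 0.0240 × 15.8) = 0.871 m.

0.871 m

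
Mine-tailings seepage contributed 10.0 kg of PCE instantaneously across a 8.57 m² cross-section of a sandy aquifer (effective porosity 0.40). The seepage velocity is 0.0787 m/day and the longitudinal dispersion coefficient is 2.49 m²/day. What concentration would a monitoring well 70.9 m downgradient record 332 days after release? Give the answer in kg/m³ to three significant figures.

0.0156 kg/m³

For an instantaneous plane source, C(x,t) = M/(n_e·A·√(4πDt)) · exp(−(x−vt)²/(4Dt)), with n_e·A the pore (flow) area.
Plume center vt = 0.0787 × 332 = 26.1284 m, so the well at 70.9 m is 44.7716 m downgradient of the peak.
√(4πDt) = 101.9 m, giving peak height M/(n_e·A·√(4πDt)) = 10.0/(0.40 × 8.57 × 101.9) = 0.02863 kg/m³.
(x−vt)²/(4Dt) = (44.7716)²/(4 × 2.49 × 332) = 0.6062; exp(−0.6062) = 0.5454.
C = 0.02863 × 0.5454 = 0.0156 kg/m³.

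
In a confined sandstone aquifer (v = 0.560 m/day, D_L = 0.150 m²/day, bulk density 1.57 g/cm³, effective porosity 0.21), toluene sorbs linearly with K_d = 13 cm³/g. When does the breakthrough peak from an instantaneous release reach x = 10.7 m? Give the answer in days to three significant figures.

1830 days

Retardation factor R = 1 + ρ_b·K_d/n = 1 + 1.57 × 13/0.21 = 98.19.
Sorption retards both mechanisms: v_R = v/R = 0.005703 m/day, D_R = D/R = 0.001528 m²/day.
Peak time from v_R²t² + 2D_R t − x² = 0: t = (√(D_R² + v_R²x²) − D_R)/v_R².
√(D_R² + v_R²x²) = √(0.001528² + 0.005703² × 10.7²) = 0.06104; v_R² = 3.252e-05.
t = (0.06104 − 0.001528)/3.252e-05 = 1830 days.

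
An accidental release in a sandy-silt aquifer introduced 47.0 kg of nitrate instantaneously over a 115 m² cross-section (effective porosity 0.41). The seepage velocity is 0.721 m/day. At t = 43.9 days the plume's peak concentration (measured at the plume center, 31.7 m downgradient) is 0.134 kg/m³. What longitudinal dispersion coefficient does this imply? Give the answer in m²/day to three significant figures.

At the plume center C_max = M/(n_e·A·√(4πDt)), so D = M²/(4πt·(n_e·A·C_max)²).
n_e·A·C_max = 0.41 × 115 × 0.134 = 6.318 kg/m.
D = 47.0²/(4π × 43.9 × 6.318²) = 0.100 m²/day.

0.100 m²/day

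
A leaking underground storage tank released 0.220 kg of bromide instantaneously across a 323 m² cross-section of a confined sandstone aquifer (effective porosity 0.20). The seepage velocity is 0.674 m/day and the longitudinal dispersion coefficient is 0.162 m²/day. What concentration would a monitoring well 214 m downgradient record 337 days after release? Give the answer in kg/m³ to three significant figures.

5.90e-05 kg/m³

For an instantaneous plane source, C(x,t) = M/(n_e·A·√(4πDt)) · exp(−(x−vt)²/(4Dt)), with n_e·A the pore (flow) area.
Plume center vt = 0.674 × 337 = 227.138 m, so the well at 214 m is 13.138 m upgradient of the peak.
√(4πDt) = 26.19 m, giving peak height M/(n_e·A·√(4πDt)) = 0.220/(0.20 × 323 × 26.19) = 0.0001300 kg/m³.
(x−vt)²/(4Dt) = (-13.138)²/(4 × 0.162 × 337) = 0.7904; exp(−0.7904) = 0.4537.
C = 0.0001300 × 0.4537 = 5.90e-05 kg/m³.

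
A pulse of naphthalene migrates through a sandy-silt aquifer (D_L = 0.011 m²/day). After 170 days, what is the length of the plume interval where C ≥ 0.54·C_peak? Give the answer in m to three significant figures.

4.29 m

The plume is Gaussian with σ = √(2Dt) = √(2 × 0.011 × 170) = 1.934 m.
C/C_peak = exp(−Δx²/(2σ²)) = 0.54 ⇒ Δx = σ·√(−2 ln 0.54) = 1.934 × 1.110 = 2.147 m.
Width = 2Δx = 4.29 m.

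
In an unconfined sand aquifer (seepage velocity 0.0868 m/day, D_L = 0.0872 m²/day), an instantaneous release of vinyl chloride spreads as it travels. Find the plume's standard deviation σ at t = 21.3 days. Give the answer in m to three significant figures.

Dispersive spreading gives a Gaussian with σ² = 2Dt; advection only shifts the center.
σ = √(2 × 0.0872 × 21.3) = 1.93 m.

1.93 m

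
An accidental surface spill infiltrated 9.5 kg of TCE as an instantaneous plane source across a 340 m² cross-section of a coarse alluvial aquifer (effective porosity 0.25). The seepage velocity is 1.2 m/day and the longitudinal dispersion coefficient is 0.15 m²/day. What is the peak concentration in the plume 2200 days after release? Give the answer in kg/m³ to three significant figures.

The peak of an instantaneous 1D plume sits at x = vt; there the Gaussian factor is 1 and C_max = M/(n_e·A·√(4πDt)), where n_e·A is the pore area the mass is dissolved in.
√(4πDt) = √(4π × 0.15 × 2200) = 64.40 m, so C_max = 9.5/(0.25 × 340 × 64.40) = 0.00174 kg/m³.

0.00174 kg/m³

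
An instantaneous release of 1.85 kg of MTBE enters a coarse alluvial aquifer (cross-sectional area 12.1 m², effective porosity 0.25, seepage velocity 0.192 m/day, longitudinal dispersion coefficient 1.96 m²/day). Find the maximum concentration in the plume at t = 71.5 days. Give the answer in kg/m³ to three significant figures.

The peak of an instantaneous 1D plume sits at x = vt; there the Gaussian factor is 1 and C_max = M/(n_e·A·√(4πDt)), where n_e·A is the pore area the mass is dissolved in.
√(4πDt) = √(4π × 1.96 × 71.5) = 41.96 m, so C_max = 1.85/(0.25 × 12.1 × 41.96) = 0.0146 kg/m³.

0.0146 kg/m³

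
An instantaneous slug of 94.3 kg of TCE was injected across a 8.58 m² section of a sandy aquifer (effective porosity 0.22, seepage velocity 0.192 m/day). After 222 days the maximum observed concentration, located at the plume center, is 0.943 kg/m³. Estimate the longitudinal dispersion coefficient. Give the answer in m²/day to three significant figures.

1.01 m²/day

At the plume center C_max = M/(n_e·A·√(4πDt)), so D = M²/(4πt·(n_e·A·C_max)²).
n_e·A·C_max = 0.22 × 8.58 × 0.943 = 1.780 kg/m.
D = 94.3²/(4π × 222 × 1.780²) = 1.01 m²/day.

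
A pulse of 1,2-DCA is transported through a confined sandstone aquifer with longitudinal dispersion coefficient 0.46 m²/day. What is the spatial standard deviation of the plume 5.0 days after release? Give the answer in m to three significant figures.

2.14 m

Dispersive spreading gives a Gaussian with σ² = 2Dt; advection only shifts the center.
σ = √(2 × 0.46 × 5.0) = 2.14 m.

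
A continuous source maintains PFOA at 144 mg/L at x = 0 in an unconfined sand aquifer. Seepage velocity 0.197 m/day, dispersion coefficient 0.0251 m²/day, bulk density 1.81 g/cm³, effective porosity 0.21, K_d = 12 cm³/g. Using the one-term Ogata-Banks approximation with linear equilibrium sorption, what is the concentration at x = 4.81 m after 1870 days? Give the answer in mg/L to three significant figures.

12.7 mg/L

Retardation factor R = 1 + ρ_b·K_d/n = 1 + 1.81 × 12/0.21 = 104.4.
Sorption retards both mechanisms: v_R = v/R = 0.001887 m/day, D_R = D/R = 0.0002404 m²/day.
v_R·t = 0.001887 × 1870 = 3.52869 m; 2√(D_R t) = 1.341 m; argument = (4.81 − 3.52869)/1.341 = 0.9555.
C = C₀ × ½·erfc(0.9555) = 144 × 0.08830 = 12.7 mg/L.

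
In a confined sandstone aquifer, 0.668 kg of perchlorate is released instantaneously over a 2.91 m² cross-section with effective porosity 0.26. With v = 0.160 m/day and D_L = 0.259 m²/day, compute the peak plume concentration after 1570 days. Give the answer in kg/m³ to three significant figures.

0.0124 kg/m³

The peak of an instantaneous 1D plume sits at x = vt; there the Gaussian factor is 1 and C_max = M/(n_e·A·√(4πDt)), where n_e·A is the pore area the mass is dissolved in.
√(4πDt) = √(4π × 0.259 × 1570) = 71.48 m, so C_max = 0.668/(0.26 × 2.91 × 71.48) = 0.0124 kg/m³.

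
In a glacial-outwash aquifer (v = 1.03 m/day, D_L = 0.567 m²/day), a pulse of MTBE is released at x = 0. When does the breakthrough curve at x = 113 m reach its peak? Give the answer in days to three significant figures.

For the 1D instantaneous-source solution, setting ∂C/∂t = 0 at fixed x gives v²t² + 2Dt − x² = 0, so t = (√(D² + v²x²) − D)/v².
√(D² + v²x²) = √(0.567² + 1.03² × 113²) = 116.4; v² = 1.0609.
t = (116.4 − 0.567)/1.0609 = 109 days (vs. the pure-advection estimate x/v = 110 d).

109 days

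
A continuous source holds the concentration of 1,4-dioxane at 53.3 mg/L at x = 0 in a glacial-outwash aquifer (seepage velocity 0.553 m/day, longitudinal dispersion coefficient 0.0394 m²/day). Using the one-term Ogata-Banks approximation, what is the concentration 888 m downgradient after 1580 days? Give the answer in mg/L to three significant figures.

5.36 mg/L

For a continuous step input, C/C₀ ≈ ½·erfc((x−vt)/(2√(Dt))).
vt = 0.553 × 1580 = 873.74 m and 2√(Dt) = 2√(0.0394 × 1580) = 15.78 m.
Argument (x−vt)/(2√(Dt)) = (888 − 873.74)/15.78 = 0.9037; ½·erfc(0.9037) = 0.1006.
C = 53.3 × 0.1006 = 5.36 mg/L.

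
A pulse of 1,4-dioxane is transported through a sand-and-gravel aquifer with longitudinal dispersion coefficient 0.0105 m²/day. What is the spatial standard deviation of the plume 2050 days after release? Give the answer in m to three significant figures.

Dispersive spreading gives a Gaussian with σ² = 2Dt; advection only shifts the center.
σ = √(2 × 0.0105 × 2050) = 6.56 m.

6.56 m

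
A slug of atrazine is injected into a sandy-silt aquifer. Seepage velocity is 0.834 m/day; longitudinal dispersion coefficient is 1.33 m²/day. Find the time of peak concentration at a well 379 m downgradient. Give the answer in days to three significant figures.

For the 1D instantaneous-source solution, setting ∂C/∂t = 0 at fixed x gives v²t² + 2Dt − x² = 0, so t = (√(D² + v²x²) − D)/v².
√(D² + v²x²) = √(1.33² + 0.834² × 379²) = 316.1; v² = 0.695556.
t = (316.1 − 1.33)/0.695556 = 453 days (vs. the pure-advection estimate x/v = 454 d).

453 days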